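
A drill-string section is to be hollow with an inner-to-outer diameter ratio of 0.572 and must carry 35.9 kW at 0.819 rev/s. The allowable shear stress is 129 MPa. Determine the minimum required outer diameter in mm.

67.6 mm

ω = 2π·0.819 = 5.146 rad/s, so T = P/ω = 35.9×10³ / 5.146 = 6976 N·m.
For a hollow shaft with d_i/d_o = 0.572: τ_max = 16T/(π d_o³ (1−k⁴)), so d_o = [16T/(π τ_allow (1−k⁴))]^(1/3) = [16·6976/(π·1.29×10^8·0.8930)]^(1/3) = 0.06757 m.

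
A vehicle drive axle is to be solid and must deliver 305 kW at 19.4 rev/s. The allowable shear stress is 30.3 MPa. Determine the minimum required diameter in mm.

ω = 2π·19.4 = 121.9 rad/s, so T = P/ω = 305×10³ / 121.9 = 2502 N·m.
For a solid shaft τ_max = 16T/(πd³), so d = (16T/(π τ_allow))^(1/3) = (16·2502/(π·3.03×10^7))^(1/3) = 0.07492 m.

74.9 mm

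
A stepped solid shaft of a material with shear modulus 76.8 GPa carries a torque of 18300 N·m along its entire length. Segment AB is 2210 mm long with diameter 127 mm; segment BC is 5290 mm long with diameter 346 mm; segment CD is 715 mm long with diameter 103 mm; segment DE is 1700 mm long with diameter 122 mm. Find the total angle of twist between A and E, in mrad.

J_AB = π(0.127)⁴/32 = 2.55×10^-5 m⁴; J_BC = π(0.346)⁴/32 = 1.41×10^-3 m⁴; J_CD = π(0.103)⁴/32 = 1.10×10^-5 m⁴; J_DE = π(0.122)⁴/32 = 2.17×10^-5 m⁴.
θ = (T/G)·Σ L_i/J_i = (18300/76.8×10⁹)·(2.21/2.55×10^-5 + 5.29/1.41×10^-3 + 0.715/1.10×10^-5 + 1.70/2.17×10^-5) = 0.05556 rad.

55.6 mrad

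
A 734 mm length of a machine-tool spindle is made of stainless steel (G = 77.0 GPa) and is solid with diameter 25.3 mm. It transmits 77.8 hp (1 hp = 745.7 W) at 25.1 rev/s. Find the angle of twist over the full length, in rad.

ω = 2π·25.1 = 157.7 rad/s, so T = P/ω = 77.8×745.7 / 157.7 = 367.9 N·m.
J = πd⁴/32 = π(0.0253)⁴/32 = 4.022×10^-8 m⁴.
θ = T·L/(G·J) = 367.9 × 0.734 / (77.0×10⁹ × 4.022×10^-8) = 0.08718 rad.

0.0872 rad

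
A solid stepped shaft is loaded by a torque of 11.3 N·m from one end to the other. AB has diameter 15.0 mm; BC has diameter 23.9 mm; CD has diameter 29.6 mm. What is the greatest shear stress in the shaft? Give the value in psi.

2470 psi

Under the same torque, τ_max = 16T/(πd³) is largest where d is smallest — segment AB (d = 15.0 mm).
τ_max = 16·11.30/(π·(0.0150)³) = 1.705×10^7 Pa.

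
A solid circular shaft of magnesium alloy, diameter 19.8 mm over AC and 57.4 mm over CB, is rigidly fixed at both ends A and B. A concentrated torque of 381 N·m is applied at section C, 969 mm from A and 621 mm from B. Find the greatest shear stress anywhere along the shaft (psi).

Compatibility: T_A·a/J_AC = T_B·b/J_CB with T_A + T_B = T₀.
J_AC = 1.51×10^-8 m⁴, J_CB = 1.07×10^-6 m⁴, so T_A = T₀·(J_AC/a)/((J_AC/a)+(J_CB/b)) = 3.426 N·m, T_B = 377.6 N·m.
τ in each portion: τ_AC = 2.25×10^6 Pa, τ_CB = 1.02×10^7 Pa; maximum is in CB.
τ_max = T_CB·r/J = 377.6·0.0287/1.07×10^-6 = 1.017×10^7 Pa.

1470 psi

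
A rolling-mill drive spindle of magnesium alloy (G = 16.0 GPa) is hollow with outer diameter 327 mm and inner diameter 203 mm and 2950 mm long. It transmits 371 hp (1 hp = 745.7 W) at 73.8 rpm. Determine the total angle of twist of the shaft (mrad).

6.91 mrad

ω = 2π·73.8/60 = 7.728 rad/s, so T = P/ω = 371×745.7 / 7.728 = 35800 N·m.
J = π(d_o⁴ − d_i⁴)/32 = π(0.327⁴ − 0.203⁴)/32 = 9.558×10^-4 m⁴.
θ = T·L/(G·J) = 35800 × 2.95 / (16.0×10⁹ × 9.558×10^-4) = 6.905×10^-3 rad.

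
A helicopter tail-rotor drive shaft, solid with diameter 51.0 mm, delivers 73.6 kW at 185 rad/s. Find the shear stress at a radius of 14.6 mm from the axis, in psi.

ω = 185 rad/s, so T = P/ω = 73.6×10³ / 185.0 = 397.8 N·m.
J = πd⁴/32 = π(0.0510)⁴/32 = 6.642×10^-7 m⁴.
Shear stress varies linearly with radius: τ = T·r/J = 397.8 × 0.0146 / 6.642×10^-7 = 8.745×10^6 Pa.

1270 psi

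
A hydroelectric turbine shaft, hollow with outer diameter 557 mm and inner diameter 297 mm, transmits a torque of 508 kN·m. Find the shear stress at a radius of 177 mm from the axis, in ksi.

J = π(d_o⁴ − d_i⁴)/32 = π(0.557⁴ − 0.297⁴)/32 = 8.686×10^-3 m⁴.
Shear stress varies linearly with radius: τ = T·r/J = 508000 × 0.177 / 8.686×10^-3 = 1.035×10^7 Pa.

1.50 ksi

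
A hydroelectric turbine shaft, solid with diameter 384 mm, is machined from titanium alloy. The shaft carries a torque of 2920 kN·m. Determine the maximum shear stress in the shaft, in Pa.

J = πd⁴/32 = π(0.384)⁴/32 = 2.135×10^-3 m⁴.
τ_max = T·r/J = 2.920e6 × 0.192 / 2.135×10^-3 = 2.626×10^8 Pa.

2.63e8 Pa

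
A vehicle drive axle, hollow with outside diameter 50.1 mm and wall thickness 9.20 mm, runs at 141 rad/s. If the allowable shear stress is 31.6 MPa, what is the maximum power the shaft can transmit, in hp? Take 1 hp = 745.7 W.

124 hp

J = π(d_o⁴ − d_i⁴)/32 = π(0.0501⁴ − 0.0317⁴)/32 = 5.194×10^-7 m⁴.
T_max = τ_allow·J/r = 3.16×10^7 × 5.194×10^-7 / 0.0250 = 655.2 N·m.
ω = 141 rad/s, so P_max = T_max·ω = 9.238×10^4 W.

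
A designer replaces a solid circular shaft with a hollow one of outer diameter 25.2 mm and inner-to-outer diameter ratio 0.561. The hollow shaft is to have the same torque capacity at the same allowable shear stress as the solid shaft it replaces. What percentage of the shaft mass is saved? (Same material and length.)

Equal τ_max and T ⇒ the solid shaft needs d_s³ = d_o³(1−k⁴), so d_s = 25.2·(1−0.561⁴)^(1/3) = 24.34 mm.
Area ratio A_h/A_s = d_o²(1−k²)/d_s² = (1−k²)/(1−k⁴)^(2/3) = 0.7346.
Mass saving = 1 − 0.7346 = 26.5 %.

26.5 %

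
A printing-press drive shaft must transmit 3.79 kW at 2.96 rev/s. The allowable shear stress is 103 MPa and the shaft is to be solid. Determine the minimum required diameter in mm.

21.6 mm

ω = 2π·2.96 = 18.60 rad/s, so T = P/ω = 3.79×10³ / 18.60 = 203.8 N·m.
For a solid shaft τ_max = 16T/(πd³), so d = (16T/(π τ_allow))^(1/3) = (16·203.8/(π·1.03×10^8))^(1/3) = 0.02160 m.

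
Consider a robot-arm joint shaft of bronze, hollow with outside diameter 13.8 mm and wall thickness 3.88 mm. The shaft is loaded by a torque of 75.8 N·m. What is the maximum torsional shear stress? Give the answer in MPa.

152 MPa

J = π(d_o⁴ − d_i⁴)/32 = π(0.0138⁴ − 0.00604⁴)/32 = 3.430×10^-9 m⁴.
τ_max = T·r/J = 75.80 × 0.00690 / 3.430×10^-9 = 1.525×10^8 Pa.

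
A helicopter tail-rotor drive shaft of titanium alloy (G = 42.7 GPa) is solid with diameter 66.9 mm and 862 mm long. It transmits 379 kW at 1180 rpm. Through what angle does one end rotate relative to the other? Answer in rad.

0.0315 rad

ω = 2π·1180/60 = 123.6 rad/s, so T = P/ω = 379×10³ / 123.6 = 3067 N·m.
J = πd⁴/32 = π(0.0669)⁴/32 = 1.967×10^-6 m⁴.
θ = T·L/(G·J) = 3067 × 0.862 / (42.7×10⁹ × 1.967×10^-6) = 0.03148 rad.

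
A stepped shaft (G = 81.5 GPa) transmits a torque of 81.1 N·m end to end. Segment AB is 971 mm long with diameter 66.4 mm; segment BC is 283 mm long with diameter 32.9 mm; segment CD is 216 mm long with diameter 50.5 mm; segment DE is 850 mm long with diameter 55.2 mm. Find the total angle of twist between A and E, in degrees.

J_AB = π(0.0664)⁴/32 = 1.91×10^-6 m⁴; J_BC = π(0.0329)⁴/32 = 1.15×10^-7 m⁴; J_CD = π(0.0505)⁴/32 = 6.39×10^-7 m⁴; J_DE = π(0.0552)⁴/32 = 9.11×10^-7 m⁴.
θ = (T/G)·Σ L_i/J_i = (81.10/81.5×10⁹)·(0.971/1.91×10^-6 + 0.283/1.15×10^-7 + 0.216/6.39×10^-7 + 0.850/9.11×10^-7) = 4.219×10^-3 rad.

0.242°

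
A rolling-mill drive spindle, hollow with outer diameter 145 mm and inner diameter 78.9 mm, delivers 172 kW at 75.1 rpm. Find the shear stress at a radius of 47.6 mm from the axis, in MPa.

ω = 2π·75.1/60 = 7.864 rad/s, so T = P/ω = 172×10³ / 7.864 = 21870 N·m.
J = π(d_o⁴ − d_i⁴)/32 = π(0.145⁴ − 0.0789⁴)/32 = 3.959×10^-5 m⁴.
Shear stress varies linearly with radius: τ = T·r/J = 21870 × 0.0476 / 3.959×10^-5 = 2.629×10^7 Pa.

26.3 MPa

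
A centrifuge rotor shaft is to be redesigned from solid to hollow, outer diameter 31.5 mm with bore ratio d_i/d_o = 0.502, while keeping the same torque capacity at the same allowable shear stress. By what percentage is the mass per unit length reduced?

21.9 %

Equal τ_max and T ⇒ the solid shaft needs d_s³ = d_o³(1−k⁴), so d_s = 31.5·(1−0.502⁴)^(1/3) = 30.82 mm.
Area ratio A_h/A_s = d_o²(1−k²)/d_s² = (1−k²)/(1−k⁴)^(2/3) = 0.7814.
Mass saving = 1 − 0.7814 = 21.9 %.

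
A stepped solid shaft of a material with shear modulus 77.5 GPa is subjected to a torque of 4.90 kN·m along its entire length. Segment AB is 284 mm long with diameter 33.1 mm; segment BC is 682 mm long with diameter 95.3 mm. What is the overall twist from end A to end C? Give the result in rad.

0.158 rad

J_AB = π(0.0331)⁴/32 = 1.18×10^-7 m⁴; J_BC = π(0.0953)⁴/32 = 8.10×10^-6 m⁴.
θ = (T/G)·Σ L_i/J_i = (4900/77.5×10⁹)·(0.284/1.18×10^-7 + 0.682/8.10×10^-6) = 0.1577 rad.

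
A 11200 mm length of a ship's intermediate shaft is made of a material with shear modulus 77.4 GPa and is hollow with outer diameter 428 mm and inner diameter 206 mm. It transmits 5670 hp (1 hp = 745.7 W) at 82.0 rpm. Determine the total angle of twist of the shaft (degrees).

ω = 2π·82.0/60 = 8.587 rad/s, so T = P/ω = 5670×745.7 / 8.587 = 492400 N·m.
J = π(d_o⁴ − d_i⁴)/32 = π(0.428⁴ − 0.206⁴)/32 = 3.118×10^-3 m⁴.
θ = T·L/(G·J) = 492400 × 11.2 / (77.4×10⁹ × 3.118×10^-3) = 0.02285 rad.

1.31°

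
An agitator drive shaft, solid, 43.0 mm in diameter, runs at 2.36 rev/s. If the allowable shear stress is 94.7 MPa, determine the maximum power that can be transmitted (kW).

J = πd⁴/32 = π(0.0430)⁴/32 = 3.356×10^-7 m⁴.
T_max = τ_allow·J/r = 9.47×10^7 × 3.356×10^-7 / 0.0215 = 1478 N·m.
ω = 2π·2.36 = 14.83 rad/s, so P_max = T_max·ω = 2.192×10^4 W.

21.9 kW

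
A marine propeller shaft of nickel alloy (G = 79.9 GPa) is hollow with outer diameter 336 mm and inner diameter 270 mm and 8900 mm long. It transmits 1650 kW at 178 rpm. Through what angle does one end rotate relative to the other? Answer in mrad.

ω = 2π·178/60 = 18.64 rad/s, so T = P/ω = 1650×10³ / 18.64 = 88520 N·m.
J = π(d_o⁴ − d_i⁴)/32 = π(0.336⁴ − 0.270⁴)/32 = 7.295×10^-4 m⁴.
θ = T·L/(G·J) = 88520 × 8.90 / (79.9×10⁹ × 7.295×10^-4) = 0.01352 rad.

13.5 mrad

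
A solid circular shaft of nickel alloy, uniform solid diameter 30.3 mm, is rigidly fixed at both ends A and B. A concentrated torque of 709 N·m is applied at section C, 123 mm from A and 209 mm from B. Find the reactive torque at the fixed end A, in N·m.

446 N·m

With uniform GJ and both ends fixed, compatibility θ_AC = θ_CB gives T_A·a = T_B·b, together with T_A + T_B = T₀.
T_A = T₀·b/(a+b) = 709.0·209/332.0 = 446.3 N·m; T_B = 262.7 N·m.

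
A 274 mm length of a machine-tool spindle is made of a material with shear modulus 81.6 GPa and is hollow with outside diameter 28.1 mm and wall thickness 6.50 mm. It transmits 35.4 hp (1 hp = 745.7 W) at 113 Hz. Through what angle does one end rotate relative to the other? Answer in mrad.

2.23 mrad

ω = 2π·113 = 710.0 rad/s, so T = P/ω = 35.4×745.7 / 710.0 = 37.18 N·m.
J = π(d_o⁴ − d_i⁴)/32 = π(0.0281⁴ − 0.0151⁴)/32 = 5.611×10^-8 m⁴.
θ = T·L/(G·J) = 37.18 × 0.274 / (81.6×10⁹ × 5.611×10^-8) = 2.225×10^-3 rad.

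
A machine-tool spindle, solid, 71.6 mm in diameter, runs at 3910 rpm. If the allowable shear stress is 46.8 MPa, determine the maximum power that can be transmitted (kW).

1380 kW

J = πd⁴/32 = π(0.0716)⁴/32 = 2.580×10^-6 m⁴.
T_max = τ_allow·J/r = 4.68×10^7 × 2.580×10^-6 / 0.0358 = 3373 N·m.
ω = 2π·3910/60 = 409.5 rad/s, so P_max = T_max·ω = 1.381×10^6 W.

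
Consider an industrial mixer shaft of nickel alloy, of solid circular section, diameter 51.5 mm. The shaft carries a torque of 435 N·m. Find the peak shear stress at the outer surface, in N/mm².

16.2 N/mm²

J = πd⁴/32 = π(0.0515)⁴/32 = 6.906×10^-7 m⁴.
τ_max = T·r/J = 435.0 × 0.0257 / 6.906×10^-7 = 1.622×10^7 Pa.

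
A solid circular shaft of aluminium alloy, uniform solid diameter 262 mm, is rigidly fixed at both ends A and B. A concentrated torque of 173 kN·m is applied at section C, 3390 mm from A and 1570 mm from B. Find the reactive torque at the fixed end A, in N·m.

54800 N·m

With uniform GJ and both ends fixed, compatibility θ_AC = θ_CB gives T_A·a = T_B·b, together with T_A + T_B = T₀.
T_A = T₀·b/(a+b) = 173000·1570/4960 = 54760 N·m; T_B = 118200 N·m.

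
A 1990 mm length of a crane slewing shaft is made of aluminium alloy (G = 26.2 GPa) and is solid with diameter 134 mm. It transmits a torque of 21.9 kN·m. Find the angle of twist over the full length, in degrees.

J = πd⁴/32 = π(0.134)⁴/32 = 3.165×10^-5 m⁴.
θ = T·L/(G·J) = 21900 × 1.99 / (26.2×10⁹ × 3.165×10^-5) = 0.05255 rad.

3.01°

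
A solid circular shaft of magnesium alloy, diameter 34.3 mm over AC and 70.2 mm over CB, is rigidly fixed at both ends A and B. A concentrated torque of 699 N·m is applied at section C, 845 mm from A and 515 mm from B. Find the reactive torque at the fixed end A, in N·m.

Compatibility: T_A·a/J_AC = T_B·b/J_CB with T_A + T_B = T₀.
J_AC = 1.36×10^-7 m⁴, J_CB = 2.38×10^-6 m⁴, so T_A = T₀·(J_AC/a)/((J_AC/a)+(J_CB/b)) = 23.47 N·m, T_B = 675.5 N·m.

23.5 N·m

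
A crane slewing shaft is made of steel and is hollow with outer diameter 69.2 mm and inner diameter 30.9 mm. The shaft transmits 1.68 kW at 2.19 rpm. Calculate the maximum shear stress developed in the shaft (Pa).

1.17e8 Pa

ω = 2π·2.19/60 = 0.2293 rad/s, so T = P/ω = 1.68×10³ / 0.2293 = 7325 N·m.
J = π(d_o⁴ − d_i⁴)/32 = π(0.0692⁴ − 0.0309⁴)/32 = 2.162×10^-6 m⁴.
τ_max = T·r/J = 7325 × 0.0346 / 2.162×10^-6 = 1.172×10^8 Pa.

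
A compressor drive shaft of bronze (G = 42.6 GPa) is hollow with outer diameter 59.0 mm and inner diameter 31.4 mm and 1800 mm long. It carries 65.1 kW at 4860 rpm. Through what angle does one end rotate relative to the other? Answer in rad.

0.00494 rad

ω = 2π·4860/60 = 508.9 rad/s, so T = P/ω = 65.1×10³ / 508.9 = 127.9 N·m.
J = π(d_o⁴ − d_i⁴)/32 = π(0.0590⁴ − 0.0314⁴)/32 = 1.094×10^-6 m⁴.
θ = T·L/(G·J) = 127.9 × 1.80 / (42.6×10⁹ × 1.094×10^-6) = 4.940×10^-3 rad.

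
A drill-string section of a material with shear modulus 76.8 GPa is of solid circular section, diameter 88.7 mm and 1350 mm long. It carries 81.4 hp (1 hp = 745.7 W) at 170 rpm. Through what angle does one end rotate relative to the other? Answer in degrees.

ω = 2π·170/60 = 17.80 rad/s, so T = P/ω = 81.4×745.7 / 17.80 = 3410 N·m.
J = πd⁴/32 = π(0.0887)⁴/32 = 6.077×10^-6 m⁴.
θ = T·L/(G·J) = 3410 × 1.35 / (76.8×10⁹ × 6.077×10^-6) = 9.863×10^-3 rad.

0.565°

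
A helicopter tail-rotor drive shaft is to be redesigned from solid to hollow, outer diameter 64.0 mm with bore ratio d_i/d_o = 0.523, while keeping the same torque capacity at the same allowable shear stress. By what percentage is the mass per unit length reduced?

Equal τ_max and T ⇒ the solid shaft needs d_s³ = d_o³(1−k⁴), so d_s = 64.0·(1−0.523⁴)^(1/3) = 62.36 mm.
Area ratio A_h/A_s = d_o²(1−k²)/d_s² = (1−k²)/(1−k⁴)^(2/3) = 0.7651.
Mass saving = 1 − 0.7651 = 23.5 %.

23.5 %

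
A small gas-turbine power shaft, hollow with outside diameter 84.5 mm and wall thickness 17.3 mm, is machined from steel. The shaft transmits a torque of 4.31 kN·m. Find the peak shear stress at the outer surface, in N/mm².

41.4 N/mm²

J = π(d_o⁴ − d_i⁴)/32 = π(0.0845⁴ − 0.0499⁴)/32 = 4.397×10^-6 m⁴.
τ_max = T·r/J = 4310 × 0.0423 / 4.397×10^-6 = 4.142×10^7 Pa.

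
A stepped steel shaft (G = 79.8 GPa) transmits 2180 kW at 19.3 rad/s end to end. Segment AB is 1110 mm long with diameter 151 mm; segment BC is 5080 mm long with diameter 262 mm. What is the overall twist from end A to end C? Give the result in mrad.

ω = 19.3 rad/s, so T = P/ω = 2180×10³ / 19.30 = 113000 N·m.
J_AB = π(0.151)⁴/32 = 5.10×10^-5 m⁴; J_BC = π(0.262)⁴/32 = 4.63×10^-4 m⁴.
θ = (T/G)·Σ L_i/J_i = (113000/79.8×10⁹)·(1.11/5.10×10^-5 + 5.08/4.63×10^-4) = 0.04633 rad.

46.3 mrad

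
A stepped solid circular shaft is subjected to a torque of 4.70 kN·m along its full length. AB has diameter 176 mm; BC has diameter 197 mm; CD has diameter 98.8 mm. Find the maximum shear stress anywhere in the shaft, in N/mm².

24.8 N/mm²

Under the same torque, τ_max = 16T/(πd³) is largest where d is smallest — segment CD (d = 98.8 mm).
τ_max = 16·4700/(π·(0.0988)³) = 2.482×10^7 Pa.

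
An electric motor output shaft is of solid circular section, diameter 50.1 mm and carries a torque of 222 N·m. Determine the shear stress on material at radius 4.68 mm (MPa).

J = πd⁴/32 = π(0.0501)⁴/32 = 6.185×10^-7 m⁴.
Shear stress varies linearly with radius: τ = T·r/J = 222.0 × 0.00468 / 6.185×10^-7 = 1.680×10^6 Pa.

1.68 MPa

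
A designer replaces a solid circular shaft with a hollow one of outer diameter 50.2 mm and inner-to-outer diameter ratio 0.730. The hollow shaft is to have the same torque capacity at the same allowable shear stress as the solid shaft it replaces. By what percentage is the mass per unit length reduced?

41.6 %

Equal τ_max and T ⇒ the solid shaft needs d_s³ = d_o³(1−k⁴), so d_s = 50.2·(1−0.730⁴)^(1/3) = 44.91 mm.
Area ratio A_h/A_s = d_o²(1−k²)/d_s² = (1−k²)/(1−k⁴)^(2/3) = 0.5836.
Mass saving = 1 − 0.5836 = 41.6 %.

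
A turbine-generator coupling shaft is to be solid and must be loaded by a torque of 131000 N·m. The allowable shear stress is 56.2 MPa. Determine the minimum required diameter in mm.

For a solid shaft τ_max = 16T/(πd³), so d = (16T/(π τ_allow))^(1/3) = (16·131000/(π·5.62×10^7))^(1/3) = 0.2281 m.

228 mm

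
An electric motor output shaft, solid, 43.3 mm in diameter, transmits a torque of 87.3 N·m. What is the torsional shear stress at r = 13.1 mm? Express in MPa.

3.31 MPa

J = πd⁴/32 = π(0.0433)⁴/32 = 3.451×10^-7 m⁴.
Shear stress varies linearly with radius: τ = T·r/J = 87.30 × 0.0131 / 3.451×10^-7 = 3.314×10^6 Pa.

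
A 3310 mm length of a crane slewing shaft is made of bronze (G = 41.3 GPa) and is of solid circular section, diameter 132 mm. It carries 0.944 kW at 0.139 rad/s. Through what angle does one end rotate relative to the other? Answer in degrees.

1.05°

ω = 0.139 rad/s, so T = P/ω = 0.944×10³ / 0.1390 = 6791 N·m.
J = πd⁴/32 = π(0.132)⁴/32 = 2.981×10^-5 m⁴.
θ = T·L/(G·J) = 6791 × 3.31 / (41.3×10⁹ × 2.981×10^-5) = 0.01826 rad.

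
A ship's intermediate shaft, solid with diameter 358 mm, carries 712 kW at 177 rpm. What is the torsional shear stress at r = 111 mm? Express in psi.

383 psi

ω = 2π·177/60 = 18.54 rad/s, so T = P/ω = 712×10³ / 18.54 = 38410 N·m.
J = πd⁴/32 = π(0.358)⁴/32 = 1.613×10^-3 m⁴.
Shear stress varies linearly with radius: τ = T·r/J = 38410 × 0.111 / 1.613×10^-3 = 2.644×10^6 Pa.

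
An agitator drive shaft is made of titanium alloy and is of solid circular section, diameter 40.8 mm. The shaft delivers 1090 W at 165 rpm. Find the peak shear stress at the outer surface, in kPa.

ω = 2π·165/60 = 17.28 rad/s, so T = P/ω = 1090 / 17.28 = 63.08 N·m.
J = πd⁴/32 = π(0.0408)⁴/32 = 2.720×10^-7 m⁴.
τ_max = T·r/J = 63.08 × 0.0204 / 2.720×10^-7 = 4.730×10^6 Pa.

4730 kPa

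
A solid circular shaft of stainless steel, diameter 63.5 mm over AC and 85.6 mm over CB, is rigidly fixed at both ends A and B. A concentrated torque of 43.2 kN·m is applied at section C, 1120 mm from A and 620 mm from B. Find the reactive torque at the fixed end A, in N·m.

Compatibility: T_A·a/J_AC = T_B·b/J_CB with T_A + T_B = T₀.
J_AC = 1.60×10^-6 m⁴, J_CB = 5.27×10^-6 m⁴, so T_A = T₀·(J_AC/a)/((J_AC/a)+(J_CB/b)) = 6202 N·m, T_B = 37000 N·m.

6200 N·m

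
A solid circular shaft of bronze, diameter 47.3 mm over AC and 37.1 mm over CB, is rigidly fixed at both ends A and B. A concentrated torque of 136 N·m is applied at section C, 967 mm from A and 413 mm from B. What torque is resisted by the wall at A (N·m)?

Compatibility: T_A·a/J_AC = T_B·b/J_CB with T_A + T_B = T₀.
J_AC = 4.91×10^-7 m⁴, J_CB = 1.86×10^-7 m⁴, so T_A = T₀·(J_AC/a)/((J_AC/a)+(J_CB/b)) = 72.10 N·m, T_B = 63.90 N·m.

72.1 N·m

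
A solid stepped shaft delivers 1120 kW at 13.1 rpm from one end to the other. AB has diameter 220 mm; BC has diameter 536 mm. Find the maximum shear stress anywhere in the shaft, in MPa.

ω = 2π·13.1/60 = 1.372 rad/s, so T = P/ω = 1120×10³ / 1.372 = 816400 N·m.
Under the same torque, τ_max = 16T/(πd³) is largest where d is smallest — segment AB (d = 220 mm).
τ_max = 16·816400/(π·(0.220)³) = 3.905×10^8 Pa.

390 MPa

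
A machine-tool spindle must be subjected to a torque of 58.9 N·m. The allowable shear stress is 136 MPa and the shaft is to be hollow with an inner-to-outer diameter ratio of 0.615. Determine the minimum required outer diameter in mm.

For a hollow shaft with d_i/d_o = 0.615: τ_max = 16T/(π d_o³ (1−k⁴)), so d_o = [16T/(π τ_allow (1−k⁴))]^(1/3) = [16·58.90/(π·1.36×10^8·0.8569)]^(1/3) = 0.01370 m.

13.7 mm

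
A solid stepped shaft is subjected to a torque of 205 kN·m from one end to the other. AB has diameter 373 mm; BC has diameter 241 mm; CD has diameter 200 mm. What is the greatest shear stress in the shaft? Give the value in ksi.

18.9 ksi

Under the same torque, τ_max = 16T/(πd³) is largest where d is smallest — segment CD (d = 200 mm).
τ_max = 16·205000/(π·(0.200)³) = 1.305×10^8 Pa.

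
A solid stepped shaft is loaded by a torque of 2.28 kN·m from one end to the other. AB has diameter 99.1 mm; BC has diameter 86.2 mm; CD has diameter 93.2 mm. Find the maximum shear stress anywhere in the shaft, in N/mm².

18.1 N/mm²

Under the same torque, τ_max = 16T/(πd³) is largest where d is smallest — segment BC (d = 86.2 mm).
τ_max = 16·2280/(π·(0.0862)³) = 1.813×10^7 Pa.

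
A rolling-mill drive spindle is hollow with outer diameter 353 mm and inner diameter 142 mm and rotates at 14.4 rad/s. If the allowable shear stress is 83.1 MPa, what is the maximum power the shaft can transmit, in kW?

10100 kW

J = π(d_o⁴ − d_i⁴)/32 = π(0.353⁴ − 0.142⁴)/32 = 1.484×10^-3 m⁴.
T_max = τ_allow·J/r = 8.31×10^7 × 1.484×10^-3 / 0.176 = 698900 N·m.
ω = 14.4 rad/s, so P_max = T_max·ω = 1.006×10^7 W.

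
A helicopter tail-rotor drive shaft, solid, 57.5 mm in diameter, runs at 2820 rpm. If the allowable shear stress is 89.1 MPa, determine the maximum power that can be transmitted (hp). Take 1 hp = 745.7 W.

1320 hp

J = πd⁴/32 = π(0.0575)⁴/32 = 1.073×10^-6 m⁴.
T_max = τ_allow·J/r = 8.91×10^7 × 1.073×10^-6 / 0.0288 = 3326 N·m.
ω = 2π·2820/60 = 295.3 rad/s, so P_max = T_max·ω = 9.822×10^5 W.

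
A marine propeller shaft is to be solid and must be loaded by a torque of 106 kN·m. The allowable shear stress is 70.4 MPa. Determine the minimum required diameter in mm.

197 mm

For a solid shaft τ_max = 16T/(πd³), so d = (16T/(π τ_allow))^(1/3) = (16·106000/(π·7.04×10^7))^(1/3) = 0.1972 m.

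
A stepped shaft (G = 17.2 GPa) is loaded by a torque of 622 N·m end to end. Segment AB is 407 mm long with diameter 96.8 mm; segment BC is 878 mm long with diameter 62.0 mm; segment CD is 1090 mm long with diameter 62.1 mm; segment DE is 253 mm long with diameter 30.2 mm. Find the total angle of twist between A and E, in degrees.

J_AB = π(0.0968)⁴/32 = 8.62×10^-6 m⁴; J_BC = π(0.0620)⁴/32 = 1.45×10^-6 m⁴; J_CD = π(0.0621)⁴/32 = 1.46×10^-6 m⁴; J_DE = π(0.0302)⁴/32 = 8.17×10^-8 m⁴.
θ = (T/G)·Σ L_i/J_i = (622.0/17.2×10⁹)·(0.407/8.62×10^-6 + 0.878/1.45×10^-6 + 1.09/1.46×10^-6 + 0.253/8.17×10^-8) = 0.1626 rad.

9.32°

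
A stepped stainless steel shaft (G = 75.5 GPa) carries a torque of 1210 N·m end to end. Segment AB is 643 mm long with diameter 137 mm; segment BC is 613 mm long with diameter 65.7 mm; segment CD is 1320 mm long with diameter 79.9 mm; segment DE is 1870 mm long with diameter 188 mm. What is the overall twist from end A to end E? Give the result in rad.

J_AB = π(0.137)⁴/32 = 3.46×10^-5 m⁴; J_BC = π(0.0657)⁴/32 = 1.83×10^-6 m⁴; J_CD = π(0.0799)⁴/32 = 4.00×10^-6 m⁴; J_DE = π(0.188)⁴/32 = 1.23×10^-4 m⁴.
θ = (T/G)·Σ L_i/J_i = (1210/75.5×10⁹)·(0.643/3.46×10^-5 + 0.613/1.83×10^-6 + 1.32/4.00×10^-6 + 1.87/1.23×10^-4) = 0.01120 rad.

0.0112 rad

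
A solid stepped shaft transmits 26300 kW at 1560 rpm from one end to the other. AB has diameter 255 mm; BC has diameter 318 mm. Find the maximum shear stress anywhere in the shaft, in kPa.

49400 kPa

ω = 2π·1560/60 = 163.4 rad/s, so T = P/ω = 26300×10³ / 163.4 = 161000 N·m.
Under the same torque, τ_max = 16T/(πd³) is largest where d is smallest — segment AB (d = 255 mm).
τ_max = 16·161000/(π·(0.255)³) = 4.945×10^7 Pa.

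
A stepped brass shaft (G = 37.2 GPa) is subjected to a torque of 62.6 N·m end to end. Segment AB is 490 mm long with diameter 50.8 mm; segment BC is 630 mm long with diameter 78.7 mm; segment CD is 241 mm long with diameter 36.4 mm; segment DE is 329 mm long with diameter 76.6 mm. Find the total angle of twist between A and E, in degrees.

0.233°

J_AB = π(0.0508)⁴/32 = 6.54×10^-7 m⁴; J_BC = π(0.0787)⁴/32 = 3.77×10^-6 m⁴; J_CD = π(0.0364)⁴/32 = 1.72×10^-7 m⁴; J_DE = π(0.0766)⁴/32 = 3.38×10^-6 m⁴.
θ = (T/G)·Σ L_i/J_i = (62.60/37.2×10⁹)·(0.490/6.54×10^-7 + 0.630/3.77×10^-6 + 0.241/1.72×10^-7 + 0.329/3.38×10^-6) = 4.060×10^-3 rad.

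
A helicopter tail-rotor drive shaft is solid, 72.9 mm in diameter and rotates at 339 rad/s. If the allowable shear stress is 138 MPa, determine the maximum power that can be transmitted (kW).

J = πd⁴/32 = π(0.0729)⁴/32 = 2.773×10^-6 m⁴.
T_max = τ_allow·J/r = 1.38×10^8 × 2.773×10^-6 / 0.0365 = 10500 N·m.
ω = 339 rad/s, so P_max = T_max·ω = 3.559×10^6 W.

3560 kW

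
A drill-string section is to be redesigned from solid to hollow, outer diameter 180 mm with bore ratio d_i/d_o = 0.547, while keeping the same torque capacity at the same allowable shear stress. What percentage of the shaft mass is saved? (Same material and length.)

25.4 %

Equal τ_max and T ⇒ the solid shaft needs d_s³ = d_o³(1−k⁴), so d_s = 180·(1−0.547⁴)^(1/3) = 174.5 mm.
Area ratio A_h/A_s = d_o²(1−k²)/d_s² = (1−k²)/(1−k⁴)^(2/3) = 0.7460.
Mass saving = 1 − 0.7460 = 25.4 %.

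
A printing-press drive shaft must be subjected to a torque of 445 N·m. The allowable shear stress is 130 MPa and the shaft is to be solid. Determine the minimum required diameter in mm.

25.9 mm

For a solid shaft τ_max = 16T/(πd³), so d = (16T/(π τ_allow))^(1/3) = (16·445.0/(π·1.30×10^8))^(1/3) = 0.02593 m.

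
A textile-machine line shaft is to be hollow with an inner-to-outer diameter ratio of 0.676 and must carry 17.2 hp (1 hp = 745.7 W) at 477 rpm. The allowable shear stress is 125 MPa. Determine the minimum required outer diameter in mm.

ω = 2π·477/60 = 49.95 rad/s, so T = P/ω = 17.2×745.7 / 49.95 = 256.8 N·m.
For a hollow shaft with d_i/d_o = 0.676: τ_max = 16T/(π d_o³ (1−k⁴)), so d_o = [16T/(π τ_allow (1−k⁴))]^(1/3) = [16·256.8/(π·1.25×10^8·0.7912)]^(1/3) = 0.02365 m.

23.6 mm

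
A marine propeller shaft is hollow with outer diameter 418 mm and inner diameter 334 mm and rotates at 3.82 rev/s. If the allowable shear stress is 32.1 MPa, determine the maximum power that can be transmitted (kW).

J = π(d_o⁴ − d_i⁴)/32 = π(0.418⁴ − 0.334⁴)/32 = 1.775×10^-3 m⁴.
T_max = τ_allow·J/r = 3.21×10^7 × 1.775×10^-3 / 0.209 = 272700 N·m.
ω = 2π·3.82 = 24.00 rad/s, so P_max = T_max·ω = 6.545×10^6 W.

6540 kW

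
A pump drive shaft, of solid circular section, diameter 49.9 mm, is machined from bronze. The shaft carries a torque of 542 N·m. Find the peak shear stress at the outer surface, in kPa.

22200 kPa

J = πd⁴/32 = π(0.0499)⁴/32 = 6.087×10^-7 m⁴.
τ_max = T·r/J = 542.0 × 0.0249 / 6.087×10^-7 = 2.222×10^7 Pa.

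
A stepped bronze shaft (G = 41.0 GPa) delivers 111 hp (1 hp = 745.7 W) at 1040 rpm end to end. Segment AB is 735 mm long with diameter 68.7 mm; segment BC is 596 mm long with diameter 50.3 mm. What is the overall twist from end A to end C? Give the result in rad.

0.0238 rad

ω = 2π·1040/60 = 108.9 rad/s, so T = P/ω = 111×745.7 / 108.9 = 760.0 N·m.
J_AB = π(0.0687)⁴/32 = 2.19×10^-6 m⁴; J_BC = π(0.0503)⁴/32 = 6.28×10^-7 m⁴.
θ = (T/G)·Σ L_i/J_i = (760.0/41.0×10⁹)·(0.735/2.19×10^-6 + 0.596/6.28×10^-7) = 0.02381 rad.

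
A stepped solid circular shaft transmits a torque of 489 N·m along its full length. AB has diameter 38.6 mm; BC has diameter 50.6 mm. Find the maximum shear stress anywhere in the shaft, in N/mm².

43.3 N/mm²

Under the same torque, τ_max = 16T/(πd³) is largest where d is smallest — segment AB (d = 38.6 mm).
τ_max = 16·489.0/(π·(0.0386)³) = 4.330×10^7 Pa.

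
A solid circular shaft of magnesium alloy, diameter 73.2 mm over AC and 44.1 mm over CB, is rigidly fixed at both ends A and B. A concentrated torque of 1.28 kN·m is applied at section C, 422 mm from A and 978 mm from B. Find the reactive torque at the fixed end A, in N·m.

Compatibility: T_A·a/J_AC = T_B·b/J_CB with T_A + T_B = T₀.
J_AC = 2.82×10^-6 m⁴, J_CB = 3.71×10^-7 m⁴, so T_A = T₀·(J_AC/a)/((J_AC/a)+(J_CB/b)) = 1211 N·m, T_B = 68.85 N·m.

1210 N·m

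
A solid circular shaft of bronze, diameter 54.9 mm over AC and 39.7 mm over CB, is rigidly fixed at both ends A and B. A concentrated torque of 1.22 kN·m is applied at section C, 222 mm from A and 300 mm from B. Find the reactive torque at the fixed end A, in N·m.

Compatibility: T_A·a/J_AC = T_B·b/J_CB with T_A + T_B = T₀.
J_AC = 8.92×10^-7 m⁴, J_CB = 2.44×10^-7 m⁴, so T_A = T₀·(J_AC/a)/((J_AC/a)+(J_CB/b)) = 1015 N·m, T_B = 205.3 N·m.

1010 N·m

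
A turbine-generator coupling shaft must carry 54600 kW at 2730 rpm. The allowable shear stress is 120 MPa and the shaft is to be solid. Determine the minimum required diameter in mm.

201 mm

ω = 2π·2730/60 = 285.9 rad/s, so T = P/ω = 54600×10³ / 285.9 = 191000 N·m.
For a solid shaft τ_max = 16T/(πd³), so d = (16T/(π τ_allow))^(1/3) = (16·191000/(π·1.20×10^8))^(1/3) = 0.2009 m.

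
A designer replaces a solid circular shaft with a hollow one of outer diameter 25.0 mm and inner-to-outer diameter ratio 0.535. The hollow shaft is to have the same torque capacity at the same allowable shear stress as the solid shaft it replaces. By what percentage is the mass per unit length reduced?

Equal τ_max and T ⇒ the solid shaft needs d_s³ = d_o³(1−k⁴), so d_s = 25.0·(1−0.535⁴)^(1/3) = 24.30 mm.
Area ratio A_h/A_s = d_o²(1−k²)/d_s² = (1−k²)/(1−k⁴)^(2/3) = 0.7556.
Mass saving = 1 − 0.7556 = 24.4 %.

24.4 %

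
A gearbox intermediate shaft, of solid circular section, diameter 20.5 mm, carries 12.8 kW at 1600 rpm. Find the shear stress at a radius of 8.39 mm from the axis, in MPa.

37.0 MPa

ω = 2π·1600/60 = 167.6 rad/s, so T = P/ω = 12.8×10³ / 167.6 = 76.39 N·m.
J = πd⁴/32 = π(0.0205)⁴/32 = 1.734×10^-8 m⁴.
Shear stress varies linearly with radius: τ = T·r/J = 76.39 × 0.00839 / 1.734×10^-8 = 3.697×10^7 Pa.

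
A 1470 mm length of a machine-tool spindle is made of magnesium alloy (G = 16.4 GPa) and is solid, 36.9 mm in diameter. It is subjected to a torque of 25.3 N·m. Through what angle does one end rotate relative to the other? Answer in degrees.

0.714°

J = πd⁴/32 = π(0.0369)⁴/32 = 1.820×10^-7 m⁴.
θ = T·L/(G·J) = 25.30 × 1.47 / (16.4×10⁹ × 1.820×10^-7) = 0.01246 rad.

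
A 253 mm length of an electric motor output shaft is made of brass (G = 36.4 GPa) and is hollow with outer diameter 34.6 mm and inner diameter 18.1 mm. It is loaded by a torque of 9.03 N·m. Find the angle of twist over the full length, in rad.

J = π(d_o⁴ − d_i⁴)/32 = π(0.0346⁴ − 0.0181⁴)/32 = 1.302×10^-7 m⁴.
θ = T·L/(G·J) = 9.030 × 0.253 / (36.4×10⁹ × 1.302×10^-7) = 4.822×10^-4 rad.

4.82e-4 rad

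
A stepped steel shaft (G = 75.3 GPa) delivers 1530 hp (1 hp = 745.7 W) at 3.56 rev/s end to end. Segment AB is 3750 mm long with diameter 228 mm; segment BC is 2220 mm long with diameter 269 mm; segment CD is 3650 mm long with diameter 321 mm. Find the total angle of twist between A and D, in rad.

ω = 2π·3.56 = 22.37 rad/s, so T = P/ω = 1530×745.7 / 22.37 = 51010 N·m.
J_AB = π(0.228)⁴/32 = 2.65×10^-4 m⁴; J_BC = π(0.269)⁴/32 = 5.14×10^-4 m⁴; J_CD = π(0.321)⁴/32 = 1.04×10^-3 m⁴.
θ = (T/G)·Σ L_i/J_i = (51010/75.3×10⁹)·(3.75/2.65×10^-4 + 2.22/5.14×10^-4 + 3.65/1.04×10^-3) = 0.01487 rad.

0.0149 rad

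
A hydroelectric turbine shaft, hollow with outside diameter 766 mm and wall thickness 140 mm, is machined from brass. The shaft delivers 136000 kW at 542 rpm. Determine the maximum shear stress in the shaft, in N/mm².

ω = 2π·542/60 = 56.76 rad/s, so T = P/ω = 136000×10³ / 56.76 = 2.396e6 N·m.
J = π(d_o⁴ − d_i⁴)/32 = π(0.766⁴ − 0.486⁴)/32 = 0.02832 m⁴.
τ_max = T·r/J = 2.396e6 × 0.383 / 0.02832 = 3.240×10^7 Pa.

32.4 N/mm²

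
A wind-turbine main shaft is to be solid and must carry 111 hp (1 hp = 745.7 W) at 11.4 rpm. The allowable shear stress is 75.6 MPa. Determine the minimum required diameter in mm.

ω = 2π·11.4/60 = 1.194 rad/s, so T = P/ω = 111×745.7 / 1.194 = 69340 N·m.
For a solid shaft τ_max = 16T/(πd³), so d = (16T/(π τ_allow))^(1/3) = (16·69340/(π·7.56×10^7))^(1/3) = 0.1672 m.

167 mm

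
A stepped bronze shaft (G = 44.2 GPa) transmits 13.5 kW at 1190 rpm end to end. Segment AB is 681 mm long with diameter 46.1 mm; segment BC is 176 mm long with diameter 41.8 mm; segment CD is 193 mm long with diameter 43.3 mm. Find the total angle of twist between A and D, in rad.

0.00657 rad

ω = 2π·1190/60 = 124.6 rad/s, so T = P/ω = 13.5×10³ / 124.6 = 108.3 N·m.
J_AB = π(0.0461)⁴/32 = 4.43×10^-7 m⁴; J_BC = π(0.0418)⁴/32 = 3.00×10^-7 m⁴; J_CD = π(0.0433)⁴/32 = 3.45×10^-7 m⁴.
θ = (T/G)·Σ L_i/J_i = (108.3/44.2×10⁹)·(0.681/4.43×10^-7 + 0.176/3.00×10^-7 + 0.193/3.45×10^-7) = 6.574×10^-3 rad.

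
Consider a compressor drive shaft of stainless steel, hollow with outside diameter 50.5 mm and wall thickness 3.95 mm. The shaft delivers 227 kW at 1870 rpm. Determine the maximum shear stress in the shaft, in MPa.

ω = 2π·1870/60 = 195.8 rad/s, so T = P/ω = 227×10³ / 195.8 = 1159 N·m.
J = π(d_o⁴ − d_i⁴)/32 = π(0.0505⁴ − 0.0426⁴)/32 = 3.152×10^-7 m⁴.
τ_max = T·r/J = 1159 × 0.0253 / 3.152×10^-7 = 9.287×10^7 Pa.

92.9 MPa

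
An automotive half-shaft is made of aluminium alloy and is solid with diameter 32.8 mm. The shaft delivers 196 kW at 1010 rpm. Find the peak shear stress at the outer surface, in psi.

38800 psi

ω = 2π·1010/60 = 105.8 rad/s, so T = P/ω = 196×10³ / 105.8 = 1853 N·m.
J = πd⁴/32 = π(0.0328)⁴/32 = 1.136×10^-7 m⁴.
τ_max = T·r/J = 1853 × 0.0164 / 1.136×10^-7 = 2.675×10^8 Pa.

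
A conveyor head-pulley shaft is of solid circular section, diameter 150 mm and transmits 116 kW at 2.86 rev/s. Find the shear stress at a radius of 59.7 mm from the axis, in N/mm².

ω = 2π·2.86 = 17.97 rad/s, so T = P/ω = 116×10³ / 17.97 = 6455 N·m.
J = πd⁴/32 = π(0.150)⁴/32 = 4.970×10^-5 m⁴.
Shear stress varies linearly with radius: τ = T·r/J = 6455 × 0.0597 / 4.970×10^-5 = 7.754×10^6 Pa.

7.75 N/mm²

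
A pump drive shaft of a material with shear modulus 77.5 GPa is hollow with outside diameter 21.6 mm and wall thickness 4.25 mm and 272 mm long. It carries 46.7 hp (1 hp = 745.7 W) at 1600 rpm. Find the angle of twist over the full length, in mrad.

39.5 mrad

ω = 2π·1600/60 = 167.6 rad/s, so T = P/ω = 46.7×745.7 / 167.6 = 207.8 N·m.
J = π(d_o⁴ − d_i⁴)/32 = π(0.0216⁴ − 0.0131⁴)/32 = 1.848×10^-8 m⁴.
θ = T·L/(G·J) = 207.8 × 0.272 / (77.5×10⁹ × 1.848×10^-8) = 0.03947 rad.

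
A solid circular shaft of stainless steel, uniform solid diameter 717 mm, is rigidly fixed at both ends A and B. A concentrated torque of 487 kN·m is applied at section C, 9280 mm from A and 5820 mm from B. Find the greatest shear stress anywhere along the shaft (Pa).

With uniform GJ and both ends fixed, compatibility θ_AC = θ_CB gives T_A·a = T_B·b, together with T_A + T_B = T₀.
T_A = T₀·b/(a+b) = 487000·5820/15100 = 187700 N·m; T_B = 299300 N·m.
τ in each portion: τ_AC = 2.59×10^6 Pa, τ_CB = 4.14×10^6 Pa; maximum is in CB.
τ_max = T_CB·r/J = 299300·0.358/0.0259 = 4.135×10^6 Pa.

4.14e6 Pa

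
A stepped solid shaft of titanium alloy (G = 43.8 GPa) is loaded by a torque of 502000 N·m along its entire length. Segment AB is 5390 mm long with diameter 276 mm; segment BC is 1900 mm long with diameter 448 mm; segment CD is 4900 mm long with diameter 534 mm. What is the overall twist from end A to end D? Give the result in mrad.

J_AB = π(0.276)⁴/32 = 5.70×10^-4 m⁴; J_BC = π(0.448)⁴/32 = 3.95×10^-3 m⁴; J_CD = π(0.534)⁴/32 = 7.98×10^-3 m⁴.
θ = (T/G)·Σ L_i/J_i = (502000/43.8×10⁹)·(5.39/5.70×10^-4 + 1.90/3.95×10^-3 + 4.90/7.98×10^-3) = 0.1210 rad.

121 mrad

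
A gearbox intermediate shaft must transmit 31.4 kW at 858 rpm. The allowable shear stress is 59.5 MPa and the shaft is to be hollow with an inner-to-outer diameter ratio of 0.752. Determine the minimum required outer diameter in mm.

ω = 2π·858/60 = 89.85 rad/s, so T = P/ω = 31.4×10³ / 89.85 = 349.5 N·m.
For a hollow shaft with d_i/d_o = 0.752: τ_max = 16T/(π d_o³ (1−k⁴)), so d_o = [16T/(π τ_allow (1−k⁴))]^(1/3) = [16·349.5/(π·5.95×10^7·0.6802)]^(1/3) = 0.03530 m.

35.3 mm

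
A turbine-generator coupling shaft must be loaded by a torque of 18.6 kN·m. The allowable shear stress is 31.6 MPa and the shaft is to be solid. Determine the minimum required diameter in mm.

For a solid shaft τ_max = 16T/(πd³), so d = (16T/(π τ_allow))^(1/3) = (16·18600/(π·3.16×10^7))^(1/3) = 0.1442 m.

144 mm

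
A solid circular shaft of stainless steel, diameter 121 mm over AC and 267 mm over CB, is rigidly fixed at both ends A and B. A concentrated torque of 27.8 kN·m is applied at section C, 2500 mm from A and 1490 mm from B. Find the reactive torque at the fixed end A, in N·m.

682 N·m

Compatibility: T_A·a/J_AC = T_B·b/J_CB with T_A + T_B = T₀.
J_AC = 2.10×10^-5 m⁴, J_CB = 4.99×10^-4 m⁴, so T_A = T₀·(J_AC/a)/((J_AC/a)+(J_CB/b)) = 681.7 N·m, T_B = 27120 N·m.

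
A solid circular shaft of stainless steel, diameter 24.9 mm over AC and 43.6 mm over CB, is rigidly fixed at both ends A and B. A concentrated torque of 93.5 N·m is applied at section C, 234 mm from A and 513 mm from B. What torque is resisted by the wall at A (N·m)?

Compatibility: T_A·a/J_AC = T_B·b/J_CB with T_A + T_B = T₀.
J_AC = 3.77×10^-8 m⁴, J_CB = 3.55×10^-7 m⁴, so T_A = T₀·(J_AC/a)/((J_AC/a)+(J_CB/b)) = 17.68 N·m, T_B = 75.82 N·m.

17.7 N·m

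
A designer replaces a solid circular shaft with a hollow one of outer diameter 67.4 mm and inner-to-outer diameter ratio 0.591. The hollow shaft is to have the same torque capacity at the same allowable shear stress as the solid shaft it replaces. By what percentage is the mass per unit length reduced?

Equal τ_max and T ⇒ the solid shaft needs d_s³ = d_o³(1−k⁴), so d_s = 67.4·(1−0.591⁴)^(1/3) = 64.54 mm.
Area ratio A_h/A_s = d_o²(1−k²)/d_s² = (1−k²)/(1−k⁴)^(2/3) = 0.7097.
Mass saving = 1 − 0.7097 = 29.0 %.

29.0 %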